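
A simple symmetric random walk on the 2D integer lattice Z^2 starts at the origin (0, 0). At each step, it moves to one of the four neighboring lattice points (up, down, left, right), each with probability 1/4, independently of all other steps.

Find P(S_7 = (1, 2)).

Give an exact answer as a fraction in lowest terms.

Let h be the number of horizontal steps (so 7-h are vertical). To end at (1,2) need (h+1)/2 right-steps and ((7-h)+2)/2 up-steps.
Sum over h with 1 ≤ h ≤ 5, h ≡ 1 (mod 2), 7-h ≡ 0 (mod 2):
h=1: C(7,1)·C(1,1)·C(6,4) = 7·1·15 = 105
h=3: C(7,3)·C(3,2)·C(4,3) = 35·3·4 = 420
h=5: C(7,5)·C(5,3)·C(2,2) = 21·10·1 = 210
Total favorable: 735
Total paths: 4^7 = 16384
P = 735/16384 = 735/16384

Answer: 735/16384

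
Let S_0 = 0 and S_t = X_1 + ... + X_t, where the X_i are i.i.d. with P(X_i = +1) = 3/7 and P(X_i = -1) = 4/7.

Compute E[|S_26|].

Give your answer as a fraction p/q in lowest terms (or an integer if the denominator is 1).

Answer: 6781534681635385569638/1341068619663964900807

Derivation:
S_26 takes values m ≡ 0 (mod 2) with |m| ≤ 26; P(S_26=m) = C(26,(26+m)/2) · (3/7)^((26+m)/2) · (4/7)^((26-m)/2).
Distribution: P(S=-26)=4503599627370496/9387480337647754305649, P(S=-24)=87820192733724672/9387480337647754305649, P(S=-22)=823314306878668800/9387480337647754305649, P(S=-20)=4939885841272012800/9387480337647754305649, P(S=-18)=21303257690485555200/9387480337647754305649, P(S=-16)=70300750378602332160/9387480337647754305649, P(S=-14)=26362781391975874560/1341068619663964900807, P(S=-12)=395441720879638118400/9387480337647754305649, P(S=-10)=704380565316855398400/9387480337647754305649, P(S=-8)=1056570847975283097600/9387480337647754305649, P(S=-6)=1347127831168485949440/9387480337647754305649, P(S=-4)=1469593997638348308480/9387480337647754305649, P(S=-2)=1377744372785951539200/9387480337647754305649, P(S=0)=158970504552225177600/1341068619663964900807, P(S=2)=774981209692097740800/9387480337647754305649, P(S=4)=464988725815258644480/9387480337647754305649, P(S=6)=239759811748492738560/9387480337647754305649, P(S=8)=105776387536099737600/9387480337647754305649, P(S=10)=39666145326037401600/9387480337647754305649, P(S=12)=12526151155590758400/9387480337647754305649, P(S=14)=469730668334653440/1341068619663964900807, P(S=16)=704596002501980160/9387480337647754305649, P(S=18)=120101591335564800/9387480337647754305649, P(S=20)=15665424956812800/9387480337647754305649, P(S=22)=1468633589701200/9387480337647754305649, P(S=24)=88118015382072/9387480337647754305649, P(S=26)=2541865828329/9387480337647754305649
E[|S_26|] = Σ_m |m|·P(S_26=m) = 6781534681635385569638/1341068619663964900807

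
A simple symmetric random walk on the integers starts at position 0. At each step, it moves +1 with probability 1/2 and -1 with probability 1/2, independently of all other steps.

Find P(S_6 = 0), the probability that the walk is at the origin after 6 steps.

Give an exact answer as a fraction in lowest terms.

To return to 0 after 6 steps: need exactly 3 steps of +1 and 3 of -1.
Favorable paths: C(6,3) = 20
Total paths: 2^6 = 64
P = 20/64 = 5/16

Answer: 5/16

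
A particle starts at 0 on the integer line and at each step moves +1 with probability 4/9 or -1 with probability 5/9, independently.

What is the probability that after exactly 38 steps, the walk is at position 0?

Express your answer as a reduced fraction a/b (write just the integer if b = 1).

To be at 0 after 38 steps: need exactly 19 steps of +1 and 19 of -1.
Number of such sequences: C(38,19) = 35345263800
Each has probability (4/9)^19 · (5/9)^19 = 5242880000000000000000000/1824800363140073127359051977856583921
P = 35345263800 · 5242880000000000000000000/1824800363140073127359051977856583921 = 61770325557248000000000000000000000/608266787713357709119683992618861307

Answer: 61770325557248000000000000000000000/608266787713357709119683992618861307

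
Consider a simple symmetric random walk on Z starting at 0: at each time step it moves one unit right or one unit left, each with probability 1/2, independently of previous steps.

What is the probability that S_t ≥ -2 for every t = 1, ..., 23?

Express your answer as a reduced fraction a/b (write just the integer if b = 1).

Answer: 1924111/4194304

Derivation:
Let f(t,s) = #length-t paths at position s with S_1..S_t all ≥ -2.
f(t,s) = f(t-1,s-1) + f(t-1,s+1) for s ≥ -2; f(t,s) = 0 for s < -2.
t=0: f(0,0)=1
t=1: f(1,-1)=1 f(1,1)=1
t=2: f(2,-2)=1 f(2,0)=2 f(2,2)=1
t=3: f(3,-1)=3 f(3,1)=3 f(3,3)=1
t=4: f(4,-2)=3 f(4,0)=6 f(4,2)=4 f(4,4)=1
t=5: f(5,-1)=9 f(5,1)=10 f(5,3)=5 f(5,5)=1
t=6: f(6,-2)=9 f(6,0)=19 f(6,2)=15 f(6,4)=6 f(6,6)=1
t=7: f(7,-1)=28 f(7,1)=34 f(7,3)=21 f(7,5)=7 f(7,7)=1
t=8: f(8,-2)=28 f(8,0)=62 f(8,2)=55 f(8,4)=28 f(8,6)=8 f(8,8)=1
t=9: f(9,-1)=90 f(9,1)=117 f(9,3)=83 f(9,5)=36 f(9,7)=9 f(9,9)=1
t=10: f(10,-2)=90 f(10,0)=207 f(10,2)=200 f(10,4)=119 f(10,6)=45 f(10,8)=10 f(10,10)=1
t=11: f(11,-1)=297 f(11,1)=407 f(11,3)=319 f(11,5)=164 f(11,7)=55 f(11,9)=11 f(11,11)=1
t=12: f(12,-2)=297 f(12,0)=704 f(12,2)=726 f(12,4)=483 f(12,6)=219 f(12,8)=66 f(12,10)=12 f(12,12)=1
t=13: f(13,-1)=1001 f(13,1)=1430 f(13,3)=1209 f(13,5)=702 f(13,7)=285 f(13,9)=78 f(13,11)=13 f(13,13)=1
t=14: f(14,-2)=1001 f(14,0)=2431 f(14,2)=2639 f(14,4)=1911 f(14,6)=987 f(14,8)=363 f(14,10)=91 f(14,12)=14 f(14,14)=1
t=15: f(15,-1)=3432 f(15,1)=5070 f(15,3)=4550 f(15,5)=2898 f(15,7)=1350 f(15,9)=454 f(15,11)=105 f(15,13)=15 f(15,15)=1
t=16: f(16,-2)=3432 f(16,0)=8502 f(16,2)=9620 f(16,4)=7448 f(16,6)=4248 f(16,8)=1804 f(16,10)=559 f(16,12)=120 f(16,14)=16 f(16,16)=1
t=17: f(17,-1)=11934 f(17,1)=18122 f(17,3)=17068 f(17,5)=11696 f(17,7)=6052 f(17,9)=2363 f(17,11)=679 f(17,13)=136 f(17,15)=17 f(17,17)=1
t=18: f(18,-2)=11934 f(18,0)=30056 f(18,2)=35190 f(18,4)=28764 f(18,6)=17748 f(18,8)=8415 f(18,10)=3042 f(18,12)=815 f(18,14)=153 f(18,16)=18 f(18,18)=1
t=19: f(19,-1)=41990 f(19,1)=65246 f(19,3)=63954 f(19,5)=46512 f(19,7)=26163 f(19,9)=11457 f(19,11)=3857 f(19,13)=968 f(19,15)=171 f(19,17)=19 f(19,19)=1
t=20: f(20,-2)=41990 f(20,0)=107236 f(20,2)=129200 f(20,4)=110466 f(20,6)=72675 f(20,8)=37620 f(20,10)=15314 f(20,12)=4825 f(20,14)=1139 f(20,16)=190 f(20,18)=20 f(20,20)=1
t=21: f(21,-1)=149226 f(21,1)=236436 f(21,3)=239666 f(21,5)=183141 f(21,7)=110295 f(21,9)=52934 f(21,11)=20139 f(21,13)=5964 f(21,15)=1329 f(21,17)=210 f(21,19)=21 f(21,21)=1
t=22: f(22,-2)=149226 f(22,0)=385662 f(22,2)=476102 f(22,4)=422807 f(22,6)=293436 f(22,8)=163229 f(22,10)=73073 f(22,12)=26103 f(22,14)=7293 f(22,16)=1539 f(22,18)=231 f(22,20)=22 f(22,22)=1
t=23: f(23,-1)=534888 f(23,1)=861764 f(23,3)=898909 f(23,5)=716243 f(23,7)=456665 f(23,9)=236302 f(23,11)=99176 f(23,13)=33396 f(23,15)=8832 f(23,17)=1770 f(23,19)=253 f(23,21)=23 f(23,23)=1
Σ_s f(23,s) = 3848222
P = 3848222/8388608 = 1924111/4194304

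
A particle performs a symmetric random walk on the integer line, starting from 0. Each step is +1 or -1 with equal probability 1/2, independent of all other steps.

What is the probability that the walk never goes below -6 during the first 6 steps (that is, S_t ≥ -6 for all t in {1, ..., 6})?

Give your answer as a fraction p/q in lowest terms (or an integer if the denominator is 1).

Answer: 1

Derivation:
Let f(t,s) = #length-t paths at position s with S_1..S_t all ≥ -6.
f(t,s) = f(t-1,s-1) + f(t-1,s+1) for s ≥ -6; f(t,s) = 0 for s < -6.
t=0: f(0,0)=1
t=1: f(1,-1)=1 f(1,1)=1
t=2: f(2,-2)=1 f(2,0)=2 f(2,2)=1
t=3: f(3,-3)=1 f(3,-1)=3 f(3,1)=3 f(3,3)=1
t=4: f(4,-4)=1 f(4,-2)=4 f(4,0)=6 f(4,2)=4 f(4,4)=1
t=5: f(5,-5)=1 f(5,-3)=5 f(5,-1)=10 f(5,1)=10 f(5,3)=5 f(5,5)=1
t=6: f(6,-6)=1 f(6,-4)=6 f(6,-2)=15 f(6,0)=20 f(6,2)=15 f(6,4)=6 f(6,6)=1
Σ_s f(6,s) = 64
P = 64/64 = 1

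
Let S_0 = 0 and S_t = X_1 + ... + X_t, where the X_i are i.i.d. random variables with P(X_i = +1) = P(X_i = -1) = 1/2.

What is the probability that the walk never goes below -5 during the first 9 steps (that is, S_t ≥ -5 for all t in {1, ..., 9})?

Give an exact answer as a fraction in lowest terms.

Answer: 123/128

Derivation:
Let f(t,s) = #length-t paths at position s with S_1..S_t all ≥ -5.
f(t,s) = f(t-1,s-1) + f(t-1,s+1) for s ≥ -5; f(t,s) = 0 for s < -5.
t=0: f(0,0)=1
t=1: f(1,-1)=1 f(1,1)=1
t=2: f(2,-2)=1 f(2,0)=2 f(2,2)=1
t=3: f(3,-3)=1 f(3,-1)=3 f(3,1)=3 f(3,3)=1
t=4: f(4,-4)=1 f(4,-2)=4 f(4,0)=6 f(4,2)=4 f(4,4)=1
t=5: f(5,-5)=1 f(5,-3)=5 f(5,-1)=10 f(5,1)=10 f(5,3)=5 f(5,5)=1
t=6: f(6,-4)=6 f(6,-2)=15 f(6,0)=20 f(6,2)=15 f(6,4)=6 f(6,6)=1
t=7: f(7,-5)=6 f(7,-3)=21 f(7,-1)=35 f(7,1)=35 f(7,3)=21 f(7,5)=7 f(7,7)=1
t=8: f(8,-4)=27 f(8,-2)=56 f(8,0)=70 f(8,2)=56 f(8,4)=28 f(8,6)=8 f(8,8)=1
t=9: f(9,-5)=27 f(9,-3)=83 f(9,-1)=126 f(9,1)=126 f(9,3)=84 f(9,5)=36 f(9,7)=9 f(9,9)=1
Σ_s f(9,s) = 492
P = 492/512 = 123/128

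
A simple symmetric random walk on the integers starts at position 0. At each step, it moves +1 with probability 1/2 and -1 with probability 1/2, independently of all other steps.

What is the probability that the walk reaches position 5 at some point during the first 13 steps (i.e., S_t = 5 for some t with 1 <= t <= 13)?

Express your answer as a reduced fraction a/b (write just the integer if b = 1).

Count via complement. Let g(t,s) = #length-t paths at position s with S_1..S_t all ≠ 5.
g(t,s) = g(t-1,s-1) + g(t-1,s+1) for s ≠ 5; g(t,5) = 0.
t=0: g(0,0)=1
t=1: g(1,-1)=1 g(1,1)=1
t=2: g(2,-2)=1 g(2,0)=2 g(2,2)=1
t=3: g(3,-3)=1 g(3,-1)=3 g(3,1)=3 g(3,3)=1
t=4: g(4,-4)=1 g(4,-2)=4 g(4,0)=6 g(4,2)=4 g(4,4)=1
t=5: g(5,-5)=1 g(5,-3)=5 g(5,-1)=10 g(5,1)=10 g(5,3)=5
t=6: g(6,-6)=1 g(6,-4)=6 g(6,-2)=15 g(6,0)=20 g(6,2)=15 g(6,4)=5
t=7: g(7,-7)=1 g(7,-5)=7 g(7,-3)=21 g(7,-1)=35 g(7,1)=35 g(7,3)=20
t=8: g(8,-8)=1 g(8,-6)=8 g(8,-4)=28 g(8,-2)=56 g(8,0)=70 g(8,2)=55 g(8,4)=20
t=9: g(9,-9)=1 g(9,-7)=9 g(9,-5)=36 g(9,-3)=84 g(9,-1)=126 g(9,1)=125 g(9,3)=75
t=10: g(10,-10)=1 g(10,-8)=10 g(10,-6)=45 g(10,-4)=120 g(10,-2)=210 g(10,0)=251 g(10,2)=200 g(10,4)=75
t=11: g(11,-11)=1 g(11,-9)=11 g(11,-7)=55 g(11,-5)=165 g(11,-3)=330 g(11,-1)=461 g(11,1)=451 g(11,3)=275
t=12: g(12,-12)=1 g(12,-10)=12 g(12,-8)=66 g(12,-6)=220 g(12,-4)=495 g(12,-2)=791 g(12,0)=912 g(12,2)=726 g(12,4)=275
t=13: g(13,-13)=1 g(13,-11)=13 g(13,-9)=78 g(13,-7)=286 g(13,-5)=715 g(13,-3)=1286 g(13,-1)=1703 g(13,1)=1638 g(13,3)=1001
Paths never hitting 5: Σ_s g(13,s) = 6721
Paths hitting 5: 2^13 - 6721 = 1471
P = 1471/8192 = 1471/8192

Answer: 1471/8192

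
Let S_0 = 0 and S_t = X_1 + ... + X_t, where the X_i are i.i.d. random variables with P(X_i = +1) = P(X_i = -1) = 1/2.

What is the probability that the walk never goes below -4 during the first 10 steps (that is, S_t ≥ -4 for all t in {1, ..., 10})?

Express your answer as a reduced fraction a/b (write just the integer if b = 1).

Answer: 57/64

Derivation:
Let f(t,s) = #length-t paths at position s with S_1..S_t all ≥ -4.
f(t,s) = f(t-1,s-1) + f(t-1,s+1) for s ≥ -4; f(t,s) = 0 for s < -4.
t=0: f(0,0)=1
t=1: f(1,-1)=1 f(1,1)=1
t=2: f(2,-2)=1 f(2,0)=2 f(2,2)=1
t=3: f(3,-3)=1 f(3,-1)=3 f(3,1)=3 f(3,3)=1
t=4: f(4,-4)=1 f(4,-2)=4 f(4,0)=6 f(4,2)=4 f(4,4)=1
t=5: f(5,-3)=5 f(5,-1)=10 f(5,1)=10 f(5,3)=5 f(5,5)=1
t=6: f(6,-4)=5 f(6,-2)=15 f(6,0)=20 f(6,2)=15 f(6,4)=6 f(6,6)=1
t=7: f(7,-3)=20 f(7,-1)=35 f(7,1)=35 f(7,3)=21 f(7,5)=7 f(7,7)=1
t=8: f(8,-4)=20 f(8,-2)=55 f(8,0)=70 f(8,2)=56 f(8,4)=28 f(8,6)=8 f(8,8)=1
t=9: f(9,-3)=75 f(9,-1)=125 f(9,1)=126 f(9,3)=84 f(9,5)=36 f(9,7)=9 f(9,9)=1
t=10: f(10,-4)=75 f(10,-2)=200 f(10,0)=251 f(10,2)=210 f(10,4)=120 f(10,6)=45 f(10,8)=10 f(10,10)=1
Σ_s f(10,s) = 912
P = 912/1024 = 57/64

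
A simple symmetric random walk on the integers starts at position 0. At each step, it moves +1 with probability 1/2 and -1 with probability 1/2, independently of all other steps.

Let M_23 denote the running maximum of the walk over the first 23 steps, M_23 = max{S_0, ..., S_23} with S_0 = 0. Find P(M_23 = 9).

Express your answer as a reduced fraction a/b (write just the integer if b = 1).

Answer: 245157/8388608

Derivation:
Let M_23 = max(S_0,...,S_23). Use the reflection principle: for j ≥ 1, #{paths with M_23 ≥ j} = #{S_23 ≥ j} + #{S_23 ≥ j+1}.
By reflection, #{M_23 ≥ 9} = #{S_23 ≥ 9} + #{S_23 ≥ 10} = 390656 + 145499 = 536155.
#{M_23 ≥ 10} = #{S_23 ≥ 10} + #{S_23 ≥ 11} = 145499 + 145499 = 290998.
#{M_23 = 9} = 536155 - 290998 = 245157.
P(M_23 = 9) = 245157/8388608 = 245157/8388608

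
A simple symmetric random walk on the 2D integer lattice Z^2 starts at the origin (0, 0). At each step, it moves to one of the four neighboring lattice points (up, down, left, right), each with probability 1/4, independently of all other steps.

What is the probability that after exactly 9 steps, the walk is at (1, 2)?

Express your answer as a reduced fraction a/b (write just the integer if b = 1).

Let h be the number of horizontal steps (so 9-h are vertical). To end at (1,2) need (h+1)/2 right-steps and ((9-h)+2)/2 up-steps.
Sum over h with 1 ≤ h ≤ 7, h ≡ 1 (mod 2), 9-h ≡ 0 (mod 2):
h=1: C(9,1)·C(1,1)·C(8,5) = 9·1·56 = 504
h=3: C(9,3)·C(3,2)·C(6,4) = 84·3·15 = 3780
h=5: C(9,5)·C(5,3)·C(4,3) = 126·10·4 = 5040
h=7: C(9,7)·C(7,4)·C(2,2) = 36·35·1 = 1260
Total favorable: 10584
Total paths: 4^9 = 262144
P = 10584/262144 = 1323/32768

Answer: 1323/32768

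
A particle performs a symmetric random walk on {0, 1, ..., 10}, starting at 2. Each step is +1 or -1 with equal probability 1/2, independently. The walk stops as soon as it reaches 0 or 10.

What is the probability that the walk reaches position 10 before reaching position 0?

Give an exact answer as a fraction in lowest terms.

Symmetric walk (p = 1/2): the harmonic-function argument gives P(hit 10 before 0 | start at 2) = a/N.
P = 2/10 = 1/5

Answer: 1/5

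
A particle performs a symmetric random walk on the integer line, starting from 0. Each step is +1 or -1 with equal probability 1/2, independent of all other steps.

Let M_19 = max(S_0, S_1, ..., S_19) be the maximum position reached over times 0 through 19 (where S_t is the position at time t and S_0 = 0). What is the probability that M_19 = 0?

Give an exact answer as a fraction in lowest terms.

Let M_19 = max(S_0,...,S_19). Use the reflection principle: for j ≥ 1, #{paths with M_19 ≥ j} = #{S_19 ≥ j} + #{S_19 ≥ j+1}.
P(M_19 ≥ 0) = 1 since S_0 = 0, so #{M_19 ≥ 0} = 524288.
#{M_19 ≥ 1} = #{S_19 ≥ 1} + #{S_19 ≥ 2} = 262144 + 169766 = 431910.
#{M_19 = 0} = 524288 - 431910 = 92378.
P(M_19 = 0) = 92378/524288 = 46189/262144

Answer: 46189/262144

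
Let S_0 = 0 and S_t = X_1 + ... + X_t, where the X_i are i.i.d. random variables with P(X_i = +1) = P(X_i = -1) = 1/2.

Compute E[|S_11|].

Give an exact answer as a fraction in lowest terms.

S_11 takes values m ≡ 1 (mod 2) with |m| ≤ 11; P(S_11=m) = C(11,(11+m)/2)/2^11.
Total paths: 2^11 = 2048
Distribution: P(S=-11)=1/2048, P(S=-9)=11/2048, P(S=-7)=55/2048, P(S=-5)=165/2048, P(S=-3)=330/2048, P(S=-1)=462/2048, P(S=1)=462/2048, P(S=3)=330/2048, P(S=5)=165/2048, P(S=7)=55/2048, P(S=9)=11/2048, P(S=11)=1/2048
E[|S_11|] = Σ_m |m|·P(S_11=m) = 5544/2048 = 693/256

Answer: 693/256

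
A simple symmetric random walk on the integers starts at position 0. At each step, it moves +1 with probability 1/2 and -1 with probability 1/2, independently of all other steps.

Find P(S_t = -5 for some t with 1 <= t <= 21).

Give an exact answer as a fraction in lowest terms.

Answer: 300185/1048576

Derivation:
Count via complement. Let g(t,s) = #length-t paths at position s with S_1..S_t all ≠ -5.
g(t,s) = g(t-1,s-1) + g(t-1,s+1) for s ≠ -5; g(t,-5) = 0.
t=0: g(0,0)=1
t=1: g(1,-1)=1 g(1,1)=1
t=2: g(2,-2)=1 g(2,0)=2 g(2,2)=1
t=3: g(3,-3)=1 g(3,-1)=3 g(3,1)=3 g(3,3)=1
t=4: g(4,-4)=1 g(4,-2)=4 g(4,0)=6 g(4,2)=4 g(4,4)=1
t=5: g(5,-3)=5 g(5,-1)=10 g(5,1)=10 g(5,3)=5 g(5,5)=1
t=6: g(6,-4)=5 g(6,-2)=15 g(6,0)=20 g(6,2)=15 g(6,4)=6 g(6,6)=1
t=7: g(7,-3)=20 g(7,-1)=35 g(7,1)=35 g(7,3)=21 g(7,5)=7 g(7,7)=1
t=8: g(8,-4)=20 g(8,-2)=55 g(8,0)=70 g(8,2)=56 g(8,4)=28 g(8,6)=8 g(8,8)=1
t=9: g(9,-3)=75 g(9,-1)=125 g(9,1)=126 g(9,3)=84 g(9,5)=36 g(9,7)=9 g(9,9)=1
t=10: g(10,-4)=75 g(10,-2)=200 g(10,0)=251 g(10,2)=210 g(10,4)=120 g(10,6)=45 g(10,8)=10 g(10,10)=1
t=11: g(11,-3)=275 g(11,-1)=451 g(11,1)=461 g(11,3)=330 g(11,5)=165 g(11,7)=55 g(11,9)=11 g(11,11)=1
t=12: g(12,-4)=275 g(12,-2)=726 g(12,0)=912 g(12,2)=791 g(12,4)=495 g(12,6)=220 g(12,8)=66 g(12,10)=12 g(12,12)=1
t=13: g(13,-3)=1001 g(13,-1)=1638 g(13,1)=1703 g(13,3)=1286 g(13,5)=715 g(13,7)=286 g(13,9)=78 g(13,11)=13 g(13,13)=1
t=14: g(14,-4)=1001 g(14,-2)=2639 g(14,0)=3341 g(14,2)=2989 g(14,4)=2001 g(14,6)=1001 g(14,8)=364 g(14,10)=91 g(14,12)=14 g(14,14)=1
t=15: g(15,-3)=3640 g(15,-1)=5980 g(15,1)=6330 g(15,3)=4990 g(15,5)=3002 g(15,7)=1365 g(15,9)=455 g(15,11)=105 g(15,13)=15 g(15,15)=1
t=16: g(16,-4)=3640 g(16,-2)=9620 g(16,0)=12310 g(16,2)=11320 g(16,4)=7992 g(16,6)=4367 g(16,8)=1820 g(16,10)=560 g(16,12)=120 g(16,14)=16 g(16,16)=1
t=17: g(17,-3)=13260 g(17,-1)=21930 g(17,1)=23630 g(17,3)=19312 g(17,5)=12359 g(17,7)=6187 g(17,9)=2380 g(17,11)=680 g(17,13)=136 g(17,15)=17 g(17,17)=1
t=18: g(18,-4)=13260 g(18,-2)=35190 g(18,0)=45560 g(18,2)=42942 g(18,4)=31671 g(18,6)=18546 g(18,8)=8567 g(18,10)=3060 g(18,12)=816 g(18,14)=153 g(18,16)=18 g(18,18)=1
t=19: g(19,-3)=48450 g(19,-1)=80750 g(19,1)=88502 g(19,3)=74613 g(19,5)=50217 g(19,7)=27113 g(19,9)=11627 g(19,11)=3876 g(19,13)=969 g(19,15)=171 g(19,17)=19 g(19,19)=1
t=20: g(20,-4)=48450 g(20,-2)=129200 g(20,0)=169252 g(20,2)=163115 g(20,4)=124830 g(20,6)=77330 g(20,8)=38740 g(20,10)=15503 g(20,12)=4845 g(20,14)=1140 g(20,16)=190 g(20,18)=20 g(20,20)=1
t=21: g(21,-3)=177650 g(21,-1)=298452 g(21,1)=332367 g(21,3)=287945 g(21,5)=202160 g(21,7)=116070 g(21,9)=54243 g(21,11)=20348 g(21,13)=5985 g(21,15)=1330 g(21,17)=210 g(21,19)=21 g(21,21)=1
Paths never hitting -5: Σ_s g(21,s) = 1496782
Paths hitting -5: 2^21 - 1496782 = 600370
P = 600370/2097152 = 300185/1048576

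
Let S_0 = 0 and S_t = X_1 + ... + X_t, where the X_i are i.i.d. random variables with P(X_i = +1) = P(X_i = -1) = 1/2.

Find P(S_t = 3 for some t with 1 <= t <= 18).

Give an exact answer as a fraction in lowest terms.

Count via complement. Let g(t,s) = #length-t paths at position s with S_1..S_t all ≠ 3.
g(t,s) = g(t-1,s-1) + g(t-1,s+1) for s ≠ 3; g(t,3) = 0.
t=0: g(0,0)=1
t=1: g(1,-1)=1 g(1,1)=1
t=2: g(2,-2)=1 g(2,0)=2 g(2,2)=1
t=3: g(3,-3)=1 g(3,-1)=3 g(3,1)=3
t=4: g(4,-4)=1 g(4,-2)=4 g(4,0)=6 g(4,2)=3
t=5: g(5,-5)=1 g(5,-3)=5 g(5,-1)=10 g(5,1)=9
t=6: g(6,-6)=1 g(6,-4)=6 g(6,-2)=15 g(6,0)=19 g(6,2)=9
t=7: g(7,-7)=1 g(7,-5)=7 g(7,-3)=21 g(7,-1)=34 g(7,1)=28
t=8: g(8,-8)=1 g(8,-6)=8 g(8,-4)=28 g(8,-2)=55 g(8,0)=62 g(8,2)=28
t=9: g(9,-9)=1 g(9,-7)=9 g(9,-5)=36 g(9,-3)=83 g(9,-1)=117 g(9,1)=90
t=10: g(10,-10)=1 g(10,-8)=10 g(10,-6)=45 g(10,-4)=119 g(10,-2)=200 g(10,0)=207 g(10,2)=90
t=11: g(11,-11)=1 g(11,-9)=11 g(11,-7)=55 g(11,-5)=164 g(11,-3)=319 g(11,-1)=407 g(11,1)=297
t=12: g(12,-12)=1 g(12,-10)=12 g(12,-8)=66 g(12,-6)=219 g(12,-4)=483 g(12,-2)=726 g(12,0)=704 g(12,2)=297
t=13: g(13,-13)=1 g(13,-11)=13 g(13,-9)=78 g(13,-7)=285 g(13,-5)=702 g(13,-3)=1209 g(13,-1)=1430 g(13,1)=1001
t=14: g(14,-14)=1 g(14,-12)=14 g(14,-10)=91 g(14,-8)=363 g(14,-6)=987 g(14,-4)=1911 g(14,-2)=2639 g(14,0)=2431 g(14,2)=1001
t=15: g(15,-15)=1 g(15,-13)=15 g(15,-11)=105 g(15,-9)=454 g(15,-7)=1350 g(15,-5)=2898 g(15,-3)=4550 g(15,-1)=5070 g(15,1)=3432
t=16: g(16,-16)=1 g(16,-14)=16 g(16,-12)=120 g(16,-10)=559 g(16,-8)=1804 g(16,-6)=4248 g(16,-4)=7448 g(16,-2)=9620 g(16,0)=8502 g(16,2)=3432
t=17: g(17,-17)=1 g(17,-15)=17 g(17,-13)=136 g(17,-11)=679 g(17,-9)=2363 g(17,-7)=6052 g(17,-5)=11696 g(17,-3)=17068 g(17,-1)=18122 g(17,1)=11934
t=18: g(18,-18)=1 g(18,-16)=18 g(18,-14)=153 g(18,-12)=815 g(18,-10)=3042 g(18,-8)=8415 g(18,-6)=17748 g(18,-4)=28764 g(18,-2)=35190 g(18,0)=30056 g(18,2)=11934
Paths never hitting 3: Σ_s g(18,s) = 136136
Paths hitting 3: 2^18 - 136136 = 126008
P = 126008/262144 = 15751/32768

Answer: 15751/32768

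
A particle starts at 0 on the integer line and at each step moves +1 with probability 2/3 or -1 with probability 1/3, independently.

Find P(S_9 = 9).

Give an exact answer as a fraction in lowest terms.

Answer: 512/19683

Derivation:
To reach position 9 after 9 steps: need 9 steps of +1 and 0 steps of -1.
Number of such sequences: C(9,9) = 1
Each has probability (2/3)^9 · (1/3)^0 = 512/19683
P = 1 · 512/19683 = 512/19683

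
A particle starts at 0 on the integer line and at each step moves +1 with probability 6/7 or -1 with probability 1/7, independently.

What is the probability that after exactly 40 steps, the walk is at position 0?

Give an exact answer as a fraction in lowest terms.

Answer: 71998392825518180542709760/909543680129861140820205019889143

Derivation:
To be at 0 after 40 steps: need exactly 20 steps of +1 and 20 of -1.
Number of such sequences: C(40,20) = 137846528820
Each has probability (6/7)^20 · (1/7)^20 = 3656158440062976/6366805760909027985741435139224001
P = 137846528820 · 3656158440062976/6366805760909027985741435139224001 = 71998392825518180542709760/909543680129861140820205019889143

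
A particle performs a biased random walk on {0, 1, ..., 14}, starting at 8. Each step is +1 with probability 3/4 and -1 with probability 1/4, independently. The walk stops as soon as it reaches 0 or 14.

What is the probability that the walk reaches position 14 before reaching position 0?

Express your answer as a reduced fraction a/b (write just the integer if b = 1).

Biased walk: p = 3/4, q = 1/4, r = q/p = 1/3
Gambler's ruin: P(hit 14 before 0 | start at 8) = (1 - r^a)/(1 - r^N)
r^8 = 1/6561; r^14 = 1/4782969
P = (1 - 1/6561) / (1 - 1/4782969) = 6560/6561 / 4782968/4782969 = 597780/597871

Answer: 597780/597871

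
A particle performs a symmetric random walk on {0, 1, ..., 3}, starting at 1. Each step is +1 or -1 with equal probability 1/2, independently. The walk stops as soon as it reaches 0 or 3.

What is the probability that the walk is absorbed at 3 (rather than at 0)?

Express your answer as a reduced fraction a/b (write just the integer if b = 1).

Symmetric walk (p = 1/2): the harmonic-function argument gives P(hit 3 before 0 | start at 1) = a/N.
P = 1/3 = 1/3

Answer: 1/3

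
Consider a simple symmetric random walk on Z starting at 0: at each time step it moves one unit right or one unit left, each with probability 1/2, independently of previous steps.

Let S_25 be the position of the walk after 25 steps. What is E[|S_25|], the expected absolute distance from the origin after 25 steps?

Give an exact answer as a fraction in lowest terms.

Answer: 16900975/4194304

Derivation:
S_25 takes values m ≡ 1 (mod 2) with |m| ≤ 25; P(S_25=m) = C(25,(25+m)/2)/2^25.
Total paths: 2^25 = 33554432
Distribution: P(S=-25)=1/33554432, P(S=-23)=25/33554432, P(S=-21)=300/33554432, P(S=-19)=2300/33554432, P(S=-17)=12650/33554432, P(S=-15)=53130/33554432, P(S=-13)=177100/33554432, P(S=-11)=480700/33554432, P(S=-9)=1081575/33554432, P(S=-7)=2042975/33554432, P(S=-5)=3268760/33554432, P(S=-3)=4457400/33554432, P(S=-1)=5200300/33554432, P(S=1)=5200300/33554432, P(S=3)=4457400/33554432, P(S=5)=3268760/33554432, P(S=7)=2042975/33554432, P(S=9)=1081575/33554432, P(S=11)=480700/33554432, P(S=13)=177100/33554432, P(S=15)=53130/33554432, P(S=17)=12650/33554432, P(S=19)=2300/33554432, P(S=21)=300/33554432, P(S=23)=25/33554432, P(S=25)=1/33554432
E[|S_25|] = Σ_m |m|·P(S_25=m) = 135207800/33554432 = 16900975/4194304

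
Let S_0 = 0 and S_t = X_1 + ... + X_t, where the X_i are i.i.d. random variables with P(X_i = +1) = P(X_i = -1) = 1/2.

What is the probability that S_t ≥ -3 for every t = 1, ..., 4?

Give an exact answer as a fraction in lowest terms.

Let f(t,s) = #length-t paths at position s with S_1..S_t all ≥ -3.
f(t,s) = f(t-1,s-1) + f(t-1,s+1) for s ≥ -3; f(t,s) = 0 for s < -3.
t=0: f(0,0)=1
t=1: f(1,-1)=1 f(1,1)=1
t=2: f(2,-2)=1 f(2,0)=2 f(2,2)=1
t=3: f(3,-3)=1 f(3,-1)=3 f(3,1)=3 f(3,3)=1
t=4: f(4,-2)=4 f(4,0)=6 f(4,2)=4 f(4,4)=1
Σ_s f(4,s) = 15
P = 15/16 = 15/16

Answer: 15/16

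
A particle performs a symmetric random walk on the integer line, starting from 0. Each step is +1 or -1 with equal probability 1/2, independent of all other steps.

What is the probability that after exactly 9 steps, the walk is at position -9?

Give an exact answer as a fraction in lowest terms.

To reach position -9 after 9 steps: need 0 steps of +1 and 9 of -1.
Favorable paths: C(9,0) = 1
Total paths: 2^9 = 512
P = 1/512 = 1/512

Answer: 1/512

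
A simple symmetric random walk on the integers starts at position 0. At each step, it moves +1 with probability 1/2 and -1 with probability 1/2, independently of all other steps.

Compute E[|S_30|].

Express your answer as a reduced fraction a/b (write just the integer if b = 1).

Answer: 145422675/33554432

Derivation:
S_30 takes values m ≡ 0 (mod 2) with |m| ≤ 30; P(S_30=m) = C(30,(30+m)/2)/2^30.
Total paths: 2^30 = 1073741824
Distribution: P(S=-30)=1/1073741824, P(S=-28)=30/1073741824, P(S=-26)=435/1073741824, P(S=-24)=4060/1073741824, P(S=-22)=27405/1073741824, P(S=-20)=142506/1073741824, P(S=-18)=593775/1073741824, P(S=-16)=2035800/1073741824, P(S=-14)=5852925/1073741824, P(S=-12)=14307150/1073741824, P(S=-10)=30045015/1073741824, P(S=-8)=54627300/1073741824, P(S=-6)=86493225/1073741824, P(S=-4)=119759850/1073741824, P(S=-2)=145422675/1073741824, P(S=0)=155117520/1073741824, P(S=2)=145422675/1073741824, P(S=4)=119759850/1073741824, P(S=6)=86493225/1073741824, P(S=8)=54627300/1073741824, P(S=10)=30045015/1073741824, P(S=12)=14307150/1073741824, P(S=14)=5852925/1073741824, P(S=16)=2035800/1073741824, P(S=18)=593775/1073741824, P(S=20)=142506/1073741824, P(S=22)=27405/1073741824, P(S=24)=4060/1073741824, P(S=26)=435/1073741824, P(S=28)=30/1073741824, P(S=30)=1/1073741824
E[|S_30|] = Σ_m |m|·P(S_30=m) = 4653525600/1073741824 = 145422675/33554432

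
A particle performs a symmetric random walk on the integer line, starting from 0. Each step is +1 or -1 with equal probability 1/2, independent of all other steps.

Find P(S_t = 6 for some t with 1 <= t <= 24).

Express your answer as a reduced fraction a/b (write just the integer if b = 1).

Count via complement. Let g(t,s) = #length-t paths at position s with S_1..S_t all ≠ 6.
g(t,s) = g(t-1,s-1) + g(t-1,s+1) for s ≠ 6; g(t,6) = 0.
t=0: g(0,0)=1
t=1: g(1,-1)=1 g(1,1)=1
t=2: g(2,-2)=1 g(2,0)=2 g(2,2)=1
t=3: g(3,-3)=1 g(3,-1)=3 g(3,1)=3 g(3,3)=1
t=4: g(4,-4)=1 g(4,-2)=4 g(4,0)=6 g(4,2)=4 g(4,4)=1
t=5: g(5,-5)=1 g(5,-3)=5 g(5,-1)=10 g(5,1)=10 g(5,3)=5 g(5,5)=1
t=6: g(6,-6)=1 g(6,-4)=6 g(6,-2)=15 g(6,0)=20 g(6,2)=15 g(6,4)=6
t=7: g(7,-7)=1 g(7,-5)=7 g(7,-3)=21 g(7,-1)=35 g(7,1)=35 g(7,3)=21 g(7,5)=6
t=8: g(8,-8)=1 g(8,-6)=8 g(8,-4)=28 g(8,-2)=56 g(8,0)=70 g(8,2)=56 g(8,4)=27
t=9: g(9,-9)=1 g(9,-7)=9 g(9,-5)=36 g(9,-3)=84 g(9,-1)=126 g(9,1)=126 g(9,3)=83 g(9,5)=27
t=10: g(10,-10)=1 g(10,-8)=10 g(10,-6)=45 g(10,-4)=120 g(10,-2)=210 g(10,0)=252 g(10,2)=209 g(10,4)=110
t=11: g(11,-11)=1 g(11,-9)=11 g(11,-7)=55 g(11,-5)=165 g(11,-3)=330 g(11,-1)=462 g(11,1)=461 g(11,3)=319 g(11,5)=110
t=12: g(12,-12)=1 g(12,-10)=12 g(12,-8)=66 g(12,-6)=220 g(12,-4)=495 g(12,-2)=792 g(12,0)=923 g(12,2)=780 g(12,4)=429
t=13: g(13,-13)=1 g(13,-11)=13 g(13,-9)=78 g(13,-7)=286 g(13,-5)=715 g(13,-3)=1287 g(13,-1)=1715 g(13,1)=1703 g(13,3)=1209 g(13,5)=429
t=14: g(14,-14)=1 g(14,-12)=14 g(14,-10)=91 g(14,-8)=364 g(14,-6)=1001 g(14,-4)=2002 g(14,-2)=3002 g(14,0)=3418 g(14,2)=2912 g(14,4)=1638
t=15: g(15,-15)=1 g(15,-13)=15 g(15,-11)=105 g(15,-9)=455 g(15,-7)=1365 g(15,-5)=3003 g(15,-3)=5004 g(15,-1)=6420 g(15,1)=6330 g(15,3)=4550 g(15,5)=1638
t=16: g(16,-16)=1 g(16,-14)=16 g(16,-12)=120 g(16,-10)=560 g(16,-8)=1820 g(16,-6)=4368 g(16,-4)=8007 g(16,-2)=11424 g(16,0)=12750 g(16,2)=10880 g(16,4)=6188
t=17: g(17,-17)=1 g(17,-15)=17 g(17,-13)=136 g(17,-11)=680 g(17,-9)=2380 g(17,-7)=6188 g(17,-5)=12375 g(17,-3)=19431 g(17,-1)=24174 g(17,1)=23630 g(17,3)=17068 g(17,5)=6188
t=18: g(18,-18)=1 g(18,-16)=18 g(18,-14)=153 g(18,-12)=816 g(18,-10)=3060 g(18,-8)=8568 g(18,-6)=18563 g(18,-4)=31806 g(18,-2)=43605 g(18,0)=47804 g(18,2)=40698 g(18,4)=23256
t=19: g(19,-19)=1 g(19,-17)=19 g(19,-15)=171 g(19,-13)=969 g(19,-11)=3876 g(19,-9)=11628 g(19,-7)=27131 g(19,-5)=50369 g(19,-3)=75411 g(19,-1)=91409 g(19,1)=88502 g(19,3)=63954 g(19,5)=23256
t=20: g(20,-20)=1 g(20,-18)=20 g(20,-16)=190 g(20,-14)=1140 g(20,-12)=4845 g(20,-10)=15504 g(20,-8)=38759 g(20,-6)=77500 g(20,-4)=125780 g(20,-2)=166820 g(20,0)=179911 g(20,2)=152456 g(20,4)=87210
t=21: g(21,-21)=1 g(21,-19)=21 g(21,-17)=210 g(21,-15)=1330 g(21,-13)=5985 g(21,-11)=20349 g(21,-9)=54263 g(21,-7)=116259 g(21,-5)=203280 g(21,-3)=292600 g(21,-1)=346731 g(21,1)=332367 g(21,3)=239666 g(21,5)=87210
t=22: g(22,-22)=1 g(22,-20)=22 g(22,-18)=231 g(22,-16)=1540 g(22,-14)=7315 g(22,-12)=26334 g(22,-10)=74612 g(22,-8)=170522 g(22,-6)=319539 g(22,-4)=495880 g(22,-2)=639331 g(22,0)=679098 g(22,2)=572033 g(22,4)=326876
t=23: g(23,-23)=1 g(23,-21)=23 g(23,-19)=253 g(23,-17)=1771 g(23,-15)=8855 g(23,-13)=33649 g(23,-11)=100946 g(23,-9)=245134 g(23,-7)=490061 g(23,-5)=815419 g(23,-3)=1135211 g(23,-1)=1318429 g(23,1)=1251131 g(23,3)=898909 g(23,5)=326876
t=24: g(24,-24)=1 g(24,-22)=24 g(24,-20)=276 g(24,-18)=2024 g(24,-16)=10626 g(24,-14)=42504 g(24,-12)=134595 g(24,-10)=346080 g(24,-8)=735195 g(24,-6)=1305480 g(24,-4)=1950630 g(24,-2)=2453640 g(24,0)=2569560 g(24,2)=2150040 g(24,4)=1225785
Paths never hitting 6: Σ_s g(24,s) = 12926460
Paths hitting 6: 2^24 - 12926460 = 3850756
P = 3850756/16777216 = 962689/4194304

Answer: 962689/4194304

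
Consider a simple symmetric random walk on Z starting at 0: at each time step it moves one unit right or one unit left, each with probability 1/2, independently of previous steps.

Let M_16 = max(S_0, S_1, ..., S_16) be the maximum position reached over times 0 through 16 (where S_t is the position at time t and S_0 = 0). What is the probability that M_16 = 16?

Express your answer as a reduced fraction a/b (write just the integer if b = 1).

Let M_16 = max(S_0,...,S_16). Use the reflection principle: for j ≥ 1, #{paths with M_16 ≥ j} = #{S_16 ≥ j} + #{S_16 ≥ j+1}.
By reflection, #{M_16 ≥ 16} = #{S_16 ≥ 16} + #{S_16 ≥ 17} = 1 + 0 = 1.
#{M_16 ≥ 17} = #{S_16 ≥ 17} + #{S_16 ≥ 18} = 0 + 0 = 0.
#{M_16 = 16} = 1 - 0 = 1.
P(M_16 = 16) = 1/65536 = 1/65536

Answer: 1/65536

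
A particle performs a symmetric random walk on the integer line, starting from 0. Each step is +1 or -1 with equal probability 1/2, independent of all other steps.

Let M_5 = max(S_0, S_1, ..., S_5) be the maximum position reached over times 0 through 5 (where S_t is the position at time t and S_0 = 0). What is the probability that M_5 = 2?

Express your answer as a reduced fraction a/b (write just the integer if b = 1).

Let M_5 = max(S_0,...,S_5). Use the reflection principle: for j ≥ 1, #{paths with M_5 ≥ j} = #{S_5 ≥ j} + #{S_5 ≥ j+1}.
By reflection, #{M_5 ≥ 2} = #{S_5 ≥ 2} + #{S_5 ≥ 3} = 6 + 6 = 12.
#{M_5 ≥ 3} = #{S_5 ≥ 3} + #{S_5 ≥ 4} = 6 + 1 = 7.
#{M_5 = 2} = 12 - 7 = 5.
P(M_5 = 2) = 5/32 = 5/32

Answer: 5/32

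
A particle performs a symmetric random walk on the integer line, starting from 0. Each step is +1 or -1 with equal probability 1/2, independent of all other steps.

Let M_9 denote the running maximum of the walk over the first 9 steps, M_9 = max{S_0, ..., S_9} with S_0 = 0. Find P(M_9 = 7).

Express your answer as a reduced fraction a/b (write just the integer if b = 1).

Answer: 9/512

Derivation:
Let M_9 = max(S_0,...,S_9). Use the reflection principle: for j ≥ 1, #{paths with M_9 ≥ j} = #{S_9 ≥ j} + #{S_9 ≥ j+1}.
By reflection, #{M_9 ≥ 7} = #{S_9 ≥ 7} + #{S_9 ≥ 8} = 10 + 1 = 11.
#{M_9 ≥ 8} = #{S_9 ≥ 8} + #{S_9 ≥ 9} = 1 + 1 = 2.
#{M_9 = 7} = 11 - 2 = 9.
P(M_9 = 7) = 9/512 = 9/512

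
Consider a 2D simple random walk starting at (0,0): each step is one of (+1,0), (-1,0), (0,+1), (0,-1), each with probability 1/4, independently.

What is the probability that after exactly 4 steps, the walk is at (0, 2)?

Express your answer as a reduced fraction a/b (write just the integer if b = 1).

Let h be the number of horizontal steps (so 4-h are vertical). To end at (0,2) need (h+0)/2 right-steps and ((4-h)+2)/2 up-steps.
Sum over h with 0 ≤ h ≤ 2, h ≡ 0 (mod 2), 4-h ≡ 0 (mod 2):
h=0: C(4,0)·C(0,0)·C(4,3) = 1·1·4 = 4
h=2: C(4,2)·C(2,1)·C(2,2) = 6·2·1 = 12
Total favorable: 16
Total paths: 4^4 = 256
P = 16/256 = 1/16

Answer: 1/16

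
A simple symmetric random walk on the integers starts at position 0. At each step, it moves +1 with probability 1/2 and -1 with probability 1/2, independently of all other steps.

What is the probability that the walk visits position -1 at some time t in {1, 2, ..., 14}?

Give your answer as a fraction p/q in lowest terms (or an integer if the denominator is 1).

Answer: 1619/2048

Derivation:
Count via complement. Let g(t,s) = #length-t paths at position s with S_1..S_t all ≠ -1.
g(t,s) = g(t-1,s-1) + g(t-1,s+1) for s ≠ -1; g(t,-1) = 0.
t=0: g(0,0)=1
t=1: g(1,1)=1
t=2: g(2,0)=1 g(2,2)=1
t=3: g(3,1)=2 g(3,3)=1
t=4: g(4,0)=2 g(4,2)=3 g(4,4)=1
t=5: g(5,1)=5 g(5,3)=4 g(5,5)=1
t=6: g(6,0)=5 g(6,2)=9 g(6,4)=5 g(6,6)=1
t=7: g(7,1)=14 g(7,3)=14 g(7,5)=6 g(7,7)=1
t=8: g(8,0)=14 g(8,2)=28 g(8,4)=20 g(8,6)=7 g(8,8)=1
t=9: g(9,1)=42 g(9,3)=48 g(9,5)=27 g(9,7)=8 g(9,9)=1
t=10: g(10,0)=42 g(10,2)=90 g(10,4)=75 g(10,6)=35 g(10,8)=9 g(10,10)=1
t=11: g(11,1)=132 g(11,3)=165 g(11,5)=110 g(11,7)=44 g(11,9)=10 g(11,11)=1
t=12: g(12,0)=132 g(12,2)=297 g(12,4)=275 g(12,6)=154 g(12,8)=54 g(12,10)=11 g(12,12)=1
t=13: g(13,1)=429 g(13,3)=572 g(13,5)=429 g(13,7)=208 g(13,9)=65 g(13,11)=12 g(13,13)=1
t=14: g(14,0)=429 g(14,2)=1001 g(14,4)=1001 g(14,6)=637 g(14,8)=273 g(14,10)=77 g(14,12)=13 g(14,14)=1
Paths never hitting -1: Σ_s g(14,s) = 3432
Paths hitting -1: 2^14 - 3432 = 12952
P = 12952/16384 = 1619/2048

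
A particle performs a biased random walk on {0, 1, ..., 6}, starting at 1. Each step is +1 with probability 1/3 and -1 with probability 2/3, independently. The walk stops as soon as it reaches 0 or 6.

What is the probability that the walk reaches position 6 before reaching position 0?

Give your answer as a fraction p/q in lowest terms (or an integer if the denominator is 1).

Answer: 1/63

Derivation:
Biased walk: p = 1/3, q = 2/3, r = q/p = 2
Gambler's ruin: P(hit 6 before 0 | start at 1) = (1 - r^a)/(1 - r^N)
r^1 = 2; r^6 = 64
P = (1 - 2) / (1 - 64) = -1 / -63 = 1/63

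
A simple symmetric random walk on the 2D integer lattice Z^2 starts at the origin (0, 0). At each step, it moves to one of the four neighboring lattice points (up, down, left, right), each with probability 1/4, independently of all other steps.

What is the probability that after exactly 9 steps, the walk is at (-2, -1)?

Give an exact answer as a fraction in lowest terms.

Answer: 1323/32768

Derivation:
Let h be the number of horizontal steps (so 9-h are vertical). To end at (-2,-1) need (h-2)/2 right-steps and ((9-h)-1)/2 up-steps.
Sum over h with 2 ≤ h ≤ 8, h ≡ 0 (mod 2), 9-h ≡ 1 (mod 2):
h=2: C(9,2)·C(2,0)·C(7,3) = 36·1·35 = 1260
h=4: C(9,4)·C(4,1)·C(5,2) = 126·4·10 = 5040
h=6: C(9,6)·C(6,2)·C(3,1) = 84·15·3 = 3780
h=8: C(9,8)·C(8,3)·C(1,0) = 9·56·1 = 504
Total favorable: 10584
Total paths: 4^9 = 262144
P = 10584/262144 = 1323/32768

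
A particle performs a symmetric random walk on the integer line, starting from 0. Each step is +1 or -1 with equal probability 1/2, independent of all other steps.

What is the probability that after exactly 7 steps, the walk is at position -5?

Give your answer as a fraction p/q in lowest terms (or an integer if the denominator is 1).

Answer: 7/128

Derivation:
To reach position -5 after 7 steps: need 1 step of +1 and 6 of -1.
Favorable paths: C(7,1) = 7
Total paths: 2^7 = 128
P = 7/128 = 7/128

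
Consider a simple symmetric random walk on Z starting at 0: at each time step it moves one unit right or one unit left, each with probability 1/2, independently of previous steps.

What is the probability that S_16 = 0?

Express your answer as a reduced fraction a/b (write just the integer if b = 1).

Answer: 6435/32768

Derivation:
To return to 0 after 16 steps: need exactly 8 steps of +1 and 8 of -1.
Favorable paths: C(16,8) = 12870
Total paths: 2^16 = 65536
P = 12870/65536 = 6435/32768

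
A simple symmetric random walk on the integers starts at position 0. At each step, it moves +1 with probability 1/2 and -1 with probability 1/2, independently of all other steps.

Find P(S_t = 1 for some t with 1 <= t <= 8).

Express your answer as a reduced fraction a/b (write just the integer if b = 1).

Count via complement. Let g(t,s) = #length-t paths at position s with S_1..S_t all ≠ 1.
g(t,s) = g(t-1,s-1) + g(t-1,s+1) for s ≠ 1; g(t,1) = 0.
t=0: g(0,0)=1
t=1: g(1,-1)=1
t=2: g(2,-2)=1 g(2,0)=1
t=3: g(3,-3)=1 g(3,-1)=2
t=4: g(4,-4)=1 g(4,-2)=3 g(4,0)=2
t=5: g(5,-5)=1 g(5,-3)=4 g(5,-1)=5
t=6: g(6,-6)=1 g(6,-4)=5 g(6,-2)=9 g(6,0)=5
t=7: g(7,-7)=1 g(7,-5)=6 g(7,-3)=14 g(7,-1)=14
t=8: g(8,-8)=1 g(8,-6)=7 g(8,-4)=20 g(8,-2)=28 g(8,0)=14
Paths never hitting 1: Σ_s g(8,s) = 70
Paths hitting 1: 2^8 - 70 = 186
P = 186/256 = 93/128

Answer: 93/128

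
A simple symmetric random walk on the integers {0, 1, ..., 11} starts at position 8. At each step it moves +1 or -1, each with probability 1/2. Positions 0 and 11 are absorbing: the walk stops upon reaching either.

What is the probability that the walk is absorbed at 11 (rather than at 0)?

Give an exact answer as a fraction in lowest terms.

Answer: 8/11

Derivation:
Symmetric walk (p = 1/2): the harmonic-function argument gives P(hit 11 before 0 | start at 8) = a/N.
P = 8/11 = 8/11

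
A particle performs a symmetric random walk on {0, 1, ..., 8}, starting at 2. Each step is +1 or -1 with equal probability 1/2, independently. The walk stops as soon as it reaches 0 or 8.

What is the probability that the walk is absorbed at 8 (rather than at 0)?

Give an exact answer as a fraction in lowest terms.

Answer: 1/4

Derivation:
Symmetric walk (p = 1/2): the harmonic-function argument gives P(hit 8 before 0 | start at 2) = a/N.
P = 2/8 = 1/4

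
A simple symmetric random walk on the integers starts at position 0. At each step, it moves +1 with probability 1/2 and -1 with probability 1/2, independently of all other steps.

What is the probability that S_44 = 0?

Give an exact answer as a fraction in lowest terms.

Answer: 263012370465/2199023255552

Derivation:
To return to 0 after 44 steps: need exactly 22 steps of +1 and 22 of -1.
Favorable paths: C(44,22) = 2104098963720
Total paths: 2^44 = 17592186044416
P = 2104098963720/17592186044416 = 263012370465/2199023255552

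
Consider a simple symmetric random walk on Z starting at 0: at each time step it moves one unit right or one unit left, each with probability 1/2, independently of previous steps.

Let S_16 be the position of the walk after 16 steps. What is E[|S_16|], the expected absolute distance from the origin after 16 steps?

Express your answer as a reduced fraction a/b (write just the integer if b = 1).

Answer: 6435/2048

Derivation:
S_16 takes values m ≡ 0 (mod 2) with |m| ≤ 16; P(S_16=m) = C(16,(16+m)/2)/2^16.
Total paths: 2^16 = 65536
Distribution: P(S=-16)=1/65536, P(S=-14)=16/65536, P(S=-12)=120/65536, P(S=-10)=560/65536, P(S=-8)=1820/65536, P(S=-6)=4368/65536, P(S=-4)=8008/65536, P(S=-2)=11440/65536, P(S=0)=12870/65536, P(S=2)=11440/65536, P(S=4)=8008/65536, P(S=6)=4368/65536, P(S=8)=1820/65536, P(S=10)=560/65536, P(S=12)=120/65536, P(S=14)=16/65536, P(S=16)=1/65536
E[|S_16|] = Σ_m |m|·P(S_16=m) = 205920/65536 = 6435/2048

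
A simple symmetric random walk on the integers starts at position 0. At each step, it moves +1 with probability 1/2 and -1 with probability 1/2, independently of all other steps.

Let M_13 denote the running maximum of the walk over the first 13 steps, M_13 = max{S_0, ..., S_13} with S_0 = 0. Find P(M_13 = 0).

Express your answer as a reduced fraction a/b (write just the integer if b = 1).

Let M_13 = max(S_0,...,S_13). Use the reflection principle: for j ≥ 1, #{paths with M_13 ≥ j} = #{S_13 ≥ j} + #{S_13 ≥ j+1}.
P(M_13 ≥ 0) = 1 since S_0 = 0, so #{M_13 ≥ 0} = 8192.
#{M_13 ≥ 1} = #{S_13 ≥ 1} + #{S_13 ≥ 2} = 4096 + 2380 = 6476.
#{M_13 = 0} = 8192 - 6476 = 1716.
P(M_13 = 0) = 1716/8192 = 429/2048

Answer: 429/2048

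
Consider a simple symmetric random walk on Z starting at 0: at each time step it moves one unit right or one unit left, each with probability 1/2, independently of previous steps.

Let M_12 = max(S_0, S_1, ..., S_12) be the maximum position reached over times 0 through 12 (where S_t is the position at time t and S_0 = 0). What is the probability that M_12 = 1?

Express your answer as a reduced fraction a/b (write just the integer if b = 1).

Answer: 99/512

Derivation:
Let M_12 = max(S_0,...,S_12). Use the reflection principle: for j ≥ 1, #{paths with M_12 ≥ j} = #{S_12 ≥ j} + #{S_12 ≥ j+1}.
By reflection, #{M_12 ≥ 1} = #{S_12 ≥ 1} + #{S_12 ≥ 2} = 1586 + 1586 = 3172.
#{M_12 ≥ 2} = #{S_12 ≥ 2} + #{S_12 ≥ 3} = 1586 + 794 = 2380.
#{M_12 = 1} = 3172 - 2380 = 792.
P(M_12 = 1) = 792/4096 = 99/512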